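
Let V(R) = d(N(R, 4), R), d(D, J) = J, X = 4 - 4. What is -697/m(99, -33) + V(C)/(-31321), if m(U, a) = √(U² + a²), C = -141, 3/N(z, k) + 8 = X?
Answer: 141/31321 - 697*√10/330 ≈ -6.6746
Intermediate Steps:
X = 0
N(z, k) = -3/8 (N(z, k) = 3/(-8 + 0) = 3/(-8) = 3*(-⅛) = -3/8)
V(R) = R
-697/m(99, -33) + V(C)/(-31321) = -697/√(99² + (-33)²) - 141/(-31321) = -697/√(9801 + 1089) - 141*(-1/31321) = -697*√10/330 + 141/31321 = 141/31321 - 697*√10/330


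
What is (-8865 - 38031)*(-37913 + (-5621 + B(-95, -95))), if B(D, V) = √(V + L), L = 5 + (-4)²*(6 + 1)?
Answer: 2041570464 - 46896*√22 ≈ 2.0414e+9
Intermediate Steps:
L = 117 (L = 5 + 16*7 = 5 + 112 = 117)
B(D, V) = √(117 + V) (B(D, V) = √(V + 117) = √(117 + V))
(-8865 - 38031)*(-37913 + (-5621 + B(-95, -95))) = (-8865 - 38031)*(-37913 + (-5621 + √(117 - 95))) = -46896*(-37913 + (-5621 + √22)) = -46896*(-43534 + √22) = 2041570464 - 46896*√22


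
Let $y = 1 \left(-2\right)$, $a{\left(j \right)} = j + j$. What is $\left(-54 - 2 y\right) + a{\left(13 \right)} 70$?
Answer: $1770$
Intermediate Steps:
$a{\left(j \right)} = 2 j$
$y = -2$
$\left(-54 - 2 y\right) + a{\left(13 \right)} 70 = \left(-54 - -4\right) + 2 \cdot 13 \cdot 70 = \left(-54 + 4\right) + 26 \cdot 70 = -50 + 1820 = 1770$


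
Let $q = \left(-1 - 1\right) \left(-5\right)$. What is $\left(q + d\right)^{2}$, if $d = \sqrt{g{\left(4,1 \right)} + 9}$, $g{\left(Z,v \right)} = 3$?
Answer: $112 + 40 \sqrt{3} \approx 181.28$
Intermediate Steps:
$q = 10$ ($q = \left(-2\right) \left(-5\right) = 10$)
$d = 2 \sqrt{3}$ ($d = \sqrt{3 + 9} = \sqrt{12} = 2 \sqrt{3} \approx 3.4641$)
$\left(q + d\right)^{2} = \left(10 + 2 \sqrt{3}\right)^{2}$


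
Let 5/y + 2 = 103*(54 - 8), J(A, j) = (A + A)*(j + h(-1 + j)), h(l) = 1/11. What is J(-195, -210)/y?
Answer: 852963072/11 ≈ 7.7542e+7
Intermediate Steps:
h(l) = 1/11
J(A, j) = 2*A*(1/11 + j) (J(A, j) = (A + A)*(j + 1/11) = (2*A)*(1/11 + j) = 2*A*(1/11 + j))
y = 5/4736 (y = 5/(-2 + 103*(54 - 8)) = 5/(-2 + 103*46) = 5/(-2 + 4738) = 5/4736 ≈ 0.0010557)
J(-195, -210)/y = ((2/11)*(-195)*(1 + 11*(-210)))/(5/4736) = ((2/11)*(-195)*(1 - 2310))*(4736/5) = ((2/11)*(-195)*(-2309))*(4736/5) = (900510/11)*(4736/5) = 852963072/11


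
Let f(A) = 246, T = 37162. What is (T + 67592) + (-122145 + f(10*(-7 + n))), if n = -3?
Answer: -17145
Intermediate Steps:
(T + 67592) + (-122145 + f(10*(-7 + n))) = (37162 + 67592) + (-122145 + 246) = 104754 - 121899 = -17145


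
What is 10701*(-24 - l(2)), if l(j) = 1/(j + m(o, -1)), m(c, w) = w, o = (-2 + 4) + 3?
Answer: -267525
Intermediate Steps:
o = 5 (o = 2 + 3 = 5)
l(j) = 1/(-1 + j) (l(j) = 1/(j - 1) = 1/(-1 + j))
10701*(-24 - l(2)) = 10701*(-24 - 1/(-1 + 2)) = 10701*(-24 - 1/1) = 10701*(-24 - 1*1) = 10701*(-24 - 1) = 10701*(-25) = -267525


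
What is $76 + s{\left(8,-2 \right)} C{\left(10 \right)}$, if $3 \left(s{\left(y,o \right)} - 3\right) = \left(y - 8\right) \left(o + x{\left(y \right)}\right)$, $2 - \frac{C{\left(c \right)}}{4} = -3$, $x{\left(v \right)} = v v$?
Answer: $136$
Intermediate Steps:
$x{\left(v \right)} = v^{2}$
$C{\left(c \right)} = 20$ ($C{\left(c \right)} = 8 - -12 = 8 + 12 = 20$)
$s{\left(y,o \right)} = 3 + \frac{\left(-8 + y\right) \left(o + y^{2}\right)}{3}$ ($s{\left(y,o \right)} = 3 + \frac{\left(y - 8\right) \left(o + y^{2}\right)}{3} = 3 + \frac{\left(-8 + y\right) \left(o + y^{2}\right)}{3}$)
$76 + s{\left(8,-2 \right)} C{\left(10 \right)} = 76 + \left(3 - - \frac{16}{3} - \frac{8 \cdot 8^{2}}{3} + \frac{8^{3}}{3} + \frac{1}{3} \left(-2\right) 8\right) 20 = 76 + \left(3 + \frac{16}{3} - \frac{512}{3} + \frac{1}{3} \cdot 512 - \frac{16}{3}\right) 20 = 76 + \left(3 + \frac{16}{3} - \frac{512}{3} + \frac{512}{3} - \frac{16}{3}\right) 20 = 76 + 3 \cdot 20 = 76 + 60 = 136$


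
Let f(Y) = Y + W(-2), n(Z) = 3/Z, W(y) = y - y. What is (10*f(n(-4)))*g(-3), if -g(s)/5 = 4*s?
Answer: -450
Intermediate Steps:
W(y) = 0
g(s) = -20*s
f(Y) = Y (f(Y) = Y + 0 = Y)
(10*f(n(-4)))*g(-3) = (10*(3/(-4)))*(-20*(-3)) = (10*(3*(-¼)))*60 = (10*(-¾))*60 = -15/2*60 = -450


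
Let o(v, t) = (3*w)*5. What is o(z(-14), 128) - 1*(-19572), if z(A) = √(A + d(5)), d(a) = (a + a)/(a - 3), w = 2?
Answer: 19602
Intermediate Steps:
d(a) = 2*a/(-3 + a) (d(a) = (2*a)/(-3 + a) = 2*a/(-3 + a))
z(A) = √(5 + A) (z(A) = √(A + 2*5/(-3 + 5)) = √(A + 2*5/2) = √(A + 2*5*(½)) = √(A + 5) = √(5 + A))
o(v, t) = 30 (o(v, t) = (3*2)*5 = 6*5 = 30)
o(z(-14), 128) - 1*(-19572) = 30 - 1*(-19572) = 30 + 19572 = 19602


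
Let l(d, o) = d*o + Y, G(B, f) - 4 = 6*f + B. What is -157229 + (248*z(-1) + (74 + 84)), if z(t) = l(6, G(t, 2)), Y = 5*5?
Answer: -128551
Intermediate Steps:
G(B, f) = 4 + B + 6*f (G(B, f) = 4 + (6*f + B) = 4 + (B + 6*f) = 4 + B + 6*f)
Y = 25
l(d, o) = 25 + d*o (l(d, o) = d*o + 25 = 25 + d*o)
z(t) = 121 + 6*t (z(t) = 25 + 6*(4 + t + 6*2) = 25 + 6*(4 + t + 12) = 25 + 6*(16 + t) = 25 + (96 + 6*t) = 121 + 6*t)
-157229 + (248*z(-1) + (74 + 84)) = -157229 + (248*(121 + 6*(-1)) + (74 + 84)) = -157229 + (248*(121 - 6) + 158) = -157229 + (248*115 + 158) = -157229 + (28520 + 158) = -157229 + 28678 = -128551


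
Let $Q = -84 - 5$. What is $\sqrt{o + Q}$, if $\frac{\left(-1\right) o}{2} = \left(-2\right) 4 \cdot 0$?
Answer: $i \sqrt{89} \approx 9.434 i$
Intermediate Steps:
$Q = -89$
$o = 0$ ($o = - 2 \left(-2\right) 4 \cdot 0 = - 2 \left(\left(-8\right) 0\right) = \left(-2\right) 0 = 0$)
$\sqrt{o + Q} = \sqrt{0 - 89} = \sqrt{-89} = i \sqrt{89}$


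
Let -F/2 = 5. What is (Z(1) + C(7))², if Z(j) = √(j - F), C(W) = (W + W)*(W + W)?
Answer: (196 + √11)² ≈ 39727.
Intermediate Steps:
F = -10 (F = -2*5 = -10)
C(W) = 4*W² (C(W) = (2*W)*(2*W) = 4*W²)
Z(j) = √(10 + j) (Z(j) = √(j - 1*(-10)) = √(j + 10) = √(10 + j))
(Z(1) + C(7))² = (√(10 + 1) + 4*7²)² = (√11 + 4*49)² = (√11 + 196)² = (196 + √11)²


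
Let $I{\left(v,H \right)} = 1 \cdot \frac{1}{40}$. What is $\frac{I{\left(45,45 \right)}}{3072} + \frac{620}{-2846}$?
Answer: $- \frac{38091377}{174858240} \approx -0.21784$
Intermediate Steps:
$I{\left(v,H \right)} = \frac{1}{40}$ ($I{\left(v,H \right)} = 1 \cdot \frac{1}{40} = \frac{1}{40}$)
$\frac{I{\left(45,45 \right)}}{3072} + \frac{620}{-2846} = \frac{1}{40 \cdot 3072} + \frac{620}{-2846} = \frac{1}{40} \cdot \frac{1}{3072} + 620 \left(- \frac{1}{2846}\right) = \frac{1}{122880} - \frac{310}{1423} = - \frac{38091377}{174858240}$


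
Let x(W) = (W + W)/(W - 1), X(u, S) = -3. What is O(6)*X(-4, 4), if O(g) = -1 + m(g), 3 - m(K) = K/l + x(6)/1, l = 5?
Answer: 24/5 ≈ 4.8000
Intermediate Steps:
x(W) = 2*W/(-1 + W) (x(W) = (2*W)/(-1 + W) = 2*W/(-1 + W))
m(K) = ⅗ - K/5 (m(K) = 3 - (K/5 + (2*6/(-1 + 6))/1) = 3 - (K*(⅕) + (2*6/5)*1) = 3 - (K/5 + (2*6*(⅕))*1) = 3 - (K/5 + (12/5)*1) = 3 - (K/5 + 12/5) = 3 - (12/5 + K/5) = 3 + (-12/5 - K/5) = ⅗ - K/5)
O(g) = -⅖ - g/5 (O(g) = -1 + (⅗ - g/5) = -⅖ - g/5)
O(6)*X(-4, 4) = (-⅖ - ⅕*6)*(-3) = (-⅖ - 6/5)*(-3) = -8/5*(-3) = 24/5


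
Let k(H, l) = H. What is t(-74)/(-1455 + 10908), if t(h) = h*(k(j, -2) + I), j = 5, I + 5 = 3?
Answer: -74/3151 ≈ -0.023485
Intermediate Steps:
I = -2 (I = -5 + 3 = -2)
t(h) = 3*h (t(h) = h*(5 - 2) = h*3 = 3*h)
t(-74)/(-1455 + 10908) = (3*(-74))/(-1455 + 10908) = -222/9453 = -222*1/9453 = -74/3151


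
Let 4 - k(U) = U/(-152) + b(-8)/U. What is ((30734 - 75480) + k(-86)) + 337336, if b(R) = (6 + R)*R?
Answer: 956195951/3268 ≈ 2.9259e+5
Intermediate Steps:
b(R) = R*(6 + R)
k(U) = 4 - 16/U + U/152 (k(U) = 4 - (U/(-152) + (-8*(6 - 8))/U) = 4 - (U*(-1/152) + (-8*(-2))/U) = 4 - (-U/152 + 16/U) = 4 - (16/U - U/152) = 4 + (-16/U + U/152) = 4 - 16/U + U/152)
((30734 - 75480) + k(-86)) + 337336 = ((30734 - 75480) + (4 - 16/(-86) + (1/152)*(-86))) + 337336 = (-44746 + (4 - 16*(-1/86) - 43/76)) + 337336 = (-44746 + (4 + 8/43 - 43/76)) + 337336 = (-44746 + 11831/3268) + 337336 = -146218097/3268 + 337336 = 956195951/3268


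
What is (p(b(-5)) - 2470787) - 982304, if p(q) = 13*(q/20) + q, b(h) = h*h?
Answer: -13812199/4 ≈ -3.4530e+6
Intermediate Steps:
b(h) = h²
p(q) = 33*q/20 (p(q) = 13*(q*(1/20)) + q = 13*(q/20) + q = 13*q/20 + q = 33*q/20)
(p(b(-5)) - 2470787) - 982304 = ((33/20)*(-5)² - 2470787) - 982304 = ((33/20)*25 - 2470787) - 982304 = (165/4 - 2470787) - 982304 = -9882983/4 - 982304 = -13812199/4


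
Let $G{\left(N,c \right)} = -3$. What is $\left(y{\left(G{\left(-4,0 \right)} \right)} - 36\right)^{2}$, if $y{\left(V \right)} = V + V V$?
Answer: $900$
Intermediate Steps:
$y{\left(V \right)} = V + V^{2}$
$\left(y{\left(G{\left(-4,0 \right)} \right)} - 36\right)^{2} = \left(- 3 \left(1 - 3\right) - 36\right)^{2} = \left(\left(-3\right) \left(-2\right) - 36\right)^{2} = \left(6 - 36\right)^{2} = \left(-30\right)^{2} = 900$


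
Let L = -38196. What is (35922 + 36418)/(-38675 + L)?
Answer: -72340/76871 ≈ -0.94106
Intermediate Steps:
(35922 + 36418)/(-38675 + L) = (35922 + 36418)/(-38675 - 38196) = 72340/(-76871) = 72340*(-1/76871) = -72340/76871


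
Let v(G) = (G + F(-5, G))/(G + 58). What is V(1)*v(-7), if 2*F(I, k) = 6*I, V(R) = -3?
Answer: 22/17 ≈ 1.2941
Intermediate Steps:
F(I, k) = 3*I (F(I, k) = (6*I)/2 = 3*I)
v(G) = (-15 + G)/(58 + G) (v(G) = (G + 3*(-5))/(G + 58) = (G - 15)/(58 + G) = (-15 + G)/(58 + G))
V(1)*v(-7) = -3*(-15 - 7)/(58 - 7) = -3*(-22)/51 = -(-22)/17 = -3*(-22/51) = 22/17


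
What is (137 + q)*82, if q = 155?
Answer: 23944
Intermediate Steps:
(137 + q)*82 = (137 + 155)*82 = 292*82 = 23944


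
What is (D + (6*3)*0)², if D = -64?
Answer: 4096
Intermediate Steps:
(D + (6*3)*0)² = (-64 + (6*3)*0)² = (-64 + 18*0)² = (-64 + 0)² = (-64)² = 4096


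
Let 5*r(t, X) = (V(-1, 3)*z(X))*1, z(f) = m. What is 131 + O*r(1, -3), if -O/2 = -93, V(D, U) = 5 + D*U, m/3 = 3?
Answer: 4003/5 ≈ 800.60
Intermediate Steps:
m = 9 (m = 3*3 = 9)
O = 186 (O = -2*(-93) = 186)
z(f) = 9
r(t, X) = 18/5 (r(t, X) = (((5 - 1*3)*9)*1)/5 = (((5 - 3)*9)*1)/5 = ((2*9)*1)/5 = (18*1)/5 = (1/5)*18 = 18/5)
131 + O*r(1, -3) = 131 + 186*(18/5) = 131 + 3348/5 = 4003/5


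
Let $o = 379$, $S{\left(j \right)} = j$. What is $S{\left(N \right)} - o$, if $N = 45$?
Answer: $-334$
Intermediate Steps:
$S{\left(N \right)} - o = 45 - 379 = -334$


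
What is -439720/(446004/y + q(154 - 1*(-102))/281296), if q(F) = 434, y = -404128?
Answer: 195262458068560/489389647 ≈ 3.9899e+5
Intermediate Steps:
-439720/(446004/y + q(154 - 1*(-102))/281296) = -439720/(446004/(-404128) + 434/281296) = -439720/(446004*(-1/404128) + 434*(1/281296)) = -439720/(-111501/101032 + 217/140648) = -439720/(-489389647/444060898) = -439720*(-444060898/489389647) = 195262458068560/489389647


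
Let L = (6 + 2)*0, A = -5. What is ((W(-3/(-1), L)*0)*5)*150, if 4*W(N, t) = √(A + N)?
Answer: 0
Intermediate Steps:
L = 0 (L = 8*0 = 0)
W(N, t) = √(-5 + N)/4
((W(-3/(-1), L)*0)*5)*150 = (((√(-5 - 3/(-1))/4)*0)*5)*150 = (((√(-5 - 3*(-1))/4)*0)*5)*150 = (((√(-5 + 3)/4)*0)*5)*150 = (((√(-2)/4)*0)*5)*150 = ((((I*√2)/4)*0)*5)*150 = (((I*√2/4)*0)*5)*150 = (0*5)*150 = 0*150 = 0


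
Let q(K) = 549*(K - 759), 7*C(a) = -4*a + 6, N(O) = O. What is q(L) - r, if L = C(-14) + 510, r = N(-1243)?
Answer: -914168/7 ≈ -1.3060e+5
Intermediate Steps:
r = -1243
C(a) = 6/7 - 4*a/7 (C(a) = (-4*a + 6)/7 = (6 - 4*a)/7 = 6/7 - 4*a/7)
L = 3632/7 (L = (6/7 - 4/7*(-14)) + 510 = (6/7 + 8) + 510 = 62/7 + 510 = 3632/7 ≈ 518.86)
q(K) = -416691 + 549*K (q(K) = 549*(-759 + K) = -416691 + 549*K)
q(L) - r = (-416691 + 549*(3632/7)) - 1*(-1243) = (-416691 + 1993968/7) + 1243 = -922869/7 + 1243 = -914168/7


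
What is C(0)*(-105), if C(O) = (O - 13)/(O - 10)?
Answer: -273/2 ≈ -136.50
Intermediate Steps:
C(O) = (-13 + O)/(-10 + O)
C(0)*(-105) = ((-13 + 0)/(-10 + 0))*(-105) = (-13/(-10))*(-105) = -1/10*(-13)*(-105) = (13/10)*(-105) = -273/2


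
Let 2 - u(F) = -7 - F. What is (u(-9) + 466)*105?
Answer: 48930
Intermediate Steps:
u(F) = 9 + F (u(F) = 2 - (-7 - F) = 2 + (7 + F) = 9 + F)
(u(-9) + 466)*105 = ((9 - 9) + 466)*105 = (0 + 466)*105 = 466*105 = 48930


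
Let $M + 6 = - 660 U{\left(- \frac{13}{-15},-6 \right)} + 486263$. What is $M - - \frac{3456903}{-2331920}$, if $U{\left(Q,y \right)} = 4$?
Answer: $\frac{1127752697737}{2331920} \approx 4.8362 \cdot 10^{5}$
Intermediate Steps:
$M = 483617$ ($M = -6 + \left(\left(-660\right) 4 + 486263\right) = -6 + \left(-2640 + 486263\right) = -6 + 483623 = 483617$)
$M - - \frac{3456903}{-2331920} = 483617 - - \frac{3456903}{-2331920} = 483617 - \left(-3456903\right) \left(- \frac{1}{2331920}\right) = 483617 - \frac{3456903}{2331920} = \frac{1127752697737}{2331920}$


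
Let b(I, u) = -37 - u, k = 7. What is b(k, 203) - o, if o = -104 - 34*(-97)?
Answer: -3434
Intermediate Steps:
o = 3194 (o = -104 + 3298 = 3194)
b(k, 203) - o = (-37 - 1*203) - 1*3194 = (-37 - 203) - 3194 = -240 - 3194 = -3434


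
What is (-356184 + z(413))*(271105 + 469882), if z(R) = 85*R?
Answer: -237915364973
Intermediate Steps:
(-356184 + z(413))*(271105 + 469882) = (-356184 + 85*413)*(271105 + 469882) = (-356184 + 35105)*740987 = -321079*740987 = -237915364973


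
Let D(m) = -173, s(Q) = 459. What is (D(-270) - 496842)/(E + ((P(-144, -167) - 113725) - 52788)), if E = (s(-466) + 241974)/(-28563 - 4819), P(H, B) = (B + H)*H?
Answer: 16591354730/4063799911 ≈ 4.0827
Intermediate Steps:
P(H, B) = H*(B + H)
E = -242433/33382 (E = (459 + 241974)/(-28563 - 4819) = 242433/(-33382) = 242433*(-1/33382) = -242433/33382 ≈ -7.2624)
(D(-270) - 496842)/(E + ((P(-144, -167) - 113725) - 52788)) = (-173 - 496842)/(-242433/33382 + ((-144*(-167 - 144) - 113725) - 52788)) = -497015/(-242433/33382 + ((-144*(-311) - 113725) - 52788)) = -497015/(-242433/33382 + ((44784 - 113725) - 52788)) = -497015/(-242433/33382 + (-68941 - 52788)) = -497015/(-242433/33382 - 121729) = -497015/(-4063799911/33382) = -497015*(-33382/4063799911) = 16591354730/4063799911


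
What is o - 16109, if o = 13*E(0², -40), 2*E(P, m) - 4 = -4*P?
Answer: -16083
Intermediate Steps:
E(P, m) = 2 - 2*P (E(P, m) = 2 + (-4*P)/2 = 2 - 2*P)
o = 26 (o = 13*(2 - 2*0²) = 13*(2 - 2*0) = 13*(2 + 0) = 13*2 = 26)
o - 16109 = 26 - 16109 = -16083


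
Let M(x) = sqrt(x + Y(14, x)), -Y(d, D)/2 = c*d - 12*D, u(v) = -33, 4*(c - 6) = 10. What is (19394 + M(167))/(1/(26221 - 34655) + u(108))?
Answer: -163568996/278323 - 8434*sqrt(3937)/278323 ≈ -589.60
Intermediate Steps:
c = 17/2 (c = 6 + (1/4)*10 = 6 + 5/2 = 17/2 ≈ 8.5000)
Y(d, D) = -17*d + 24*D (Y(d, D) = -2*(17*d/2 - 12*D) = -2*(-12*D + 17*d/2) = -17*d + 24*D)
M(x) = sqrt(-238 + 25*x) (M(x) = sqrt(x + (-17*14 + 24*x)) = sqrt(x + (-238 + 24*x)) = sqrt(-238 + 25*x))
(19394 + M(167))/(1/(26221 - 34655) + u(108)) = (19394 + sqrt(-238 + 25*167))/(1/(26221 - 34655) - 33) = (19394 + sqrt(-238 + 4175))/(1/(-8434) - 33) = (19394 + sqrt(3937))/(-1/8434 - 33) = (19394 + sqrt(3937))/(-278323/8434) = (19394 + sqrt(3937))*(-8434/278323) = -163568996/278323 - 8434*sqrt(3937)/278323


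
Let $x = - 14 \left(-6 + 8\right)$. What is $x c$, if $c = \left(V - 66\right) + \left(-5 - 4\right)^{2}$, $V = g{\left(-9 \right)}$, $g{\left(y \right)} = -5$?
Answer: $-280$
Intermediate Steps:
$V = -5$
$c = 10$ ($c = \left(-5 - 66\right) + \left(-5 - 4\right)^{2} = -71 + \left(-9\right)^{2} = -71 + 81 = 10$)
$x = -28$ ($x = \left(-14\right) 2 = -28$)
$x c = \left(-28\right) 10 = -280$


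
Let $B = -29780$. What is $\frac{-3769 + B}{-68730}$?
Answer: $\frac{11183}{22910} \approx 0.48813$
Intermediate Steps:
$\frac{-3769 + B}{-68730} = \frac{-3769 - 29780}{-68730} = \left(-33549\right) \left(- \frac{1}{68730}\right) = \frac{11183}{22910}$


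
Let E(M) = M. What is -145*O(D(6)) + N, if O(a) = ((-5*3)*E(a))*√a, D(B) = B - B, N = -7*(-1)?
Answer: 7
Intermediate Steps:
N = 7
D(B) = 0
O(a) = -15*a^(3/2) (O(a) = ((-5*3)*a)*√a = (-15*a)*√a = -15*a^(3/2))
-145*O(D(6)) + N = -(-2175)*0^(3/2) + 7 = -(-2175)*0 + 7 = -145*0 + 7 = 0 + 7 = 7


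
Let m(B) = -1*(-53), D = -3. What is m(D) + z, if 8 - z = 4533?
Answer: -4472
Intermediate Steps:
m(B) = 53
z = -4525 (z = 8 - 1*4533 = 8 - 4533 = -4525)
m(D) + z = 53 - 4525 = -4472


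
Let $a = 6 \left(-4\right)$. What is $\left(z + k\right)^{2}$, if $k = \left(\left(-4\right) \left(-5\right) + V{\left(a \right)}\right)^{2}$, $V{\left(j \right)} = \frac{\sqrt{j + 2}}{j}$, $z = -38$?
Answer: $\frac{10861951225}{82944} - \frac{521225 i \sqrt{22}}{432} \approx 1.3096 \cdot 10^{5} - 5659.2 i$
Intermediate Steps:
$a = -24$
$V{\left(j \right)} = \frac{\sqrt{2 + j}}{j}$
$k = \left(20 - \frac{i \sqrt{22}}{24}\right)^{2}$ ($k = \left(\left(-4\right) \left(-5\right) + \frac{\sqrt{2 - 24}}{-24}\right)^{2} = \left(20 - \frac{\sqrt{-22}}{24}\right)^{2} = \left(20 - \frac{i \sqrt{22}}{24}\right)^{2} \approx 399.96 - 7.817 i$)
$\left(z + k\right)^{2} = \left(-38 + \frac{\left(480 - i \sqrt{22}\right)^{2}}{576}\right)^{2}$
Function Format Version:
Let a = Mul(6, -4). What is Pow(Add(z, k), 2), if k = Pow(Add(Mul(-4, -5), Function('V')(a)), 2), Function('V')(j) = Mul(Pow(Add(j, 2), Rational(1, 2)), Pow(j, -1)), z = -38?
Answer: Add(Rational(10861951225, 82944), Mul(Rational(-521225, 432), I, Pow(22, Rational(1, 2)))) ≈ Add(1.3096e+5, Mul(-5659.2, I))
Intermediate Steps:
a = -24
Function('V')(j) = Mul(Pow(j, -1), Pow(Add(2, j), Rational(1, 2))) (Function('V')(j) = Mul(Pow(Add(2, j), Rational(1, 2)), Pow(j, -1)) = Mul(Pow(j, -1), Pow(Add(2, j), Rational(1, 2))))
k = Pow(Add(20, Mul(Rational(-1, 24), I, Pow(22, Rational(1, 2)))), 2) (k = Pow(Add(Mul(-4, -5), Mul(Pow(-24, -1), Pow(Add(2, -24), Rational(1, 2)))), 2) = Pow(Add(20, Mul(Rational(-1, 24), Pow(-22, Rational(1, 2)))), 2) = Pow(Add(20, Mul(Rational(-1, 24), Mul(I, Pow(22, Rational(1, 2))))), 2) = Pow(Add(20, Mul(Rational(-1, 24), I, Pow(22, Rational(1, 2)))), 2) ≈ Add(399.96, Mul(-7.817, I)))
Pow(Add(z, k), 2) = Pow(Add(-38, Mul(Rational(1, 576), Pow(Add(480, Mul(-1, I, Pow(22, Rational(1, 2)))), 2))), 2)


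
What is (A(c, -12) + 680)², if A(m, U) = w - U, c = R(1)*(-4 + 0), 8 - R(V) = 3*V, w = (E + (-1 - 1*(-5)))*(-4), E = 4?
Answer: 435600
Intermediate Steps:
w = -32 (w = (4 + (-1 - 1*(-5)))*(-4) = (4 + (-1 + 5))*(-4) = (4 + 4)*(-4) = 8*(-4) = -32)
R(V) = 8 - 3*V
c = -20 (c = (8 - 3*1)*(-4 + 0) = (8 - 3)*(-4) = 5*(-4) = -20)
A(m, U) = -32 - U
(A(c, -12) + 680)² = ((-32 - 1*(-12)) + 680)² = ((-32 + 12) + 680)² = (-20 + 680)² = 660² = 435600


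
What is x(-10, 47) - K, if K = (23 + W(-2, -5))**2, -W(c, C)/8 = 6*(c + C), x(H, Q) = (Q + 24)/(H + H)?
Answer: -2577691/20 ≈ -1.2888e+5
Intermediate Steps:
x(H, Q) = (24 + Q)/(2*H) (x(H, Q) = (24 + Q)/((2*H)) = (24 + Q)*(1/(2*H)) = (24 + Q)/(2*H))
W(c, C) = -48*C - 48*c (W(c, C) = -48*(c + C) = -48*(C + c) = -8*(6*C + 6*c) = -48*C - 48*c)
K = 128881 (K = (23 + (-48*(-5) - 48*(-2)))**2 = (23 + (240 + 96))**2 = (23 + 336)**2 = 359**2 = 128881)
x(-10, 47) - K = (1/2)*(24 + 47)/(-10) - 1*128881 = (1/2)*(-1/10)*71 - 128881 = -71/20 - 128881 = -2577691/20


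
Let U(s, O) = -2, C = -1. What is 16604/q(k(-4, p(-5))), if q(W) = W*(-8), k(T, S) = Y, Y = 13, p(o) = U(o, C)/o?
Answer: -4151/26 ≈ -159.65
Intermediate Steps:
p(o) = -2/o
k(T, S) = 13
q(W) = -8*W
16604/q(k(-4, p(-5))) = 16604/((-8*13)) = 16604/(-104) = 16604*(-1/104) = -4151/26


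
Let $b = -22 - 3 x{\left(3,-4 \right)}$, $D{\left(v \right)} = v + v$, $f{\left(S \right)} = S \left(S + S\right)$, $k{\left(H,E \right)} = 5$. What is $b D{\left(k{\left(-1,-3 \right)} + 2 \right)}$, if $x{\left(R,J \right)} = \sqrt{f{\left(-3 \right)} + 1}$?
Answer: $-308 - 42 \sqrt{19} \approx -491.07$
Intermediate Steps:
$f{\left(S \right)} = 2 S^{2}$ ($f{\left(S \right)} = S 2 S = 2 S^{2}$)
$D{\left(v \right)} = 2 v$
$x{\left(R,J \right)} = \sqrt{19}$ ($x{\left(R,J \right)} = \sqrt{2 \left(-3\right)^{2} + 1} = \sqrt{2 \cdot 9 + 1} = \sqrt{18 + 1} = \sqrt{19}$)
$b = -22 - 3 \sqrt{19} \approx -35.077$
$b D{\left(k{\left(-1,-3 \right)} + 2 \right)} = \left(-22 - 3 \sqrt{19}\right) 2 \left(5 + 2\right) = \left(-22 - 3 \sqrt{19}\right) 2 \cdot 7 = \left(-22 - 3 \sqrt{19}\right) 14 = -308 - 42 \sqrt{19}$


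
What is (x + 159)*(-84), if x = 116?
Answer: -23100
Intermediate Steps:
(x + 159)*(-84) = (116 + 159)*(-84) = 275*(-84) = -23100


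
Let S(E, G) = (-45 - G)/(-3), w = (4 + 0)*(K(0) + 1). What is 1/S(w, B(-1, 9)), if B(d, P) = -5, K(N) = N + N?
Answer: 3/40 ≈ 0.075000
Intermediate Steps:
K(N) = 2*N
w = 4 (w = (4 + 0)*(2*0 + 1) = 4*(0 + 1) = 4*1 = 4)
S(E, G) = 15 + G/3 (S(E, G) = (-45 - G)*(-⅓) = 15 + G/3)
1/S(w, B(-1, 9)) = 1/(15 + (⅓)*(-5)) = 1/(15 - 5/3) = 1/(40/3) = 3/40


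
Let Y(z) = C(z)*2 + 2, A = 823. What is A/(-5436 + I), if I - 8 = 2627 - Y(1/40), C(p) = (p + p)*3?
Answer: -8230/28033 ≈ -0.29358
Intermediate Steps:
C(p) = 6*p (C(p) = (2*p)*3 = 6*p)
Y(z) = 2 + 12*z (Y(z) = (6*z)*2 + 2 = 12*z + 2 = 2 + 12*z)
I = 26327/10 (I = 8 + (2627 - (2 + 12/40)) = 8 + (2627 - (2 + 12*(1/40))) = 8 + (2627 - (2 + 3/10)) = 8 + (2627 - 1*23/10) = 8 + (2627 - 23/10) = 8 + 26247/10 = 26327/10 ≈ 2632.7)
A/(-5436 + I) = 823/(-5436 + 26327/10) = 823/(-28033/10) = -10/28033*823 = -8230/28033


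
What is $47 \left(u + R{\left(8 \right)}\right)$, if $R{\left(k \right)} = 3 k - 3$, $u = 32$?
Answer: $2491$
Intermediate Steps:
$R{\left(k \right)} = -3 + 3 k$
$47 \left(u + R{\left(8 \right)}\right) = 47 \left(32 + \left(-3 + 3 \cdot 8\right)\right) = 47 \left(32 + \left(-3 + 24\right)\right) = 47 \left(32 + 21\right) = 47 \cdot 53 = 2491$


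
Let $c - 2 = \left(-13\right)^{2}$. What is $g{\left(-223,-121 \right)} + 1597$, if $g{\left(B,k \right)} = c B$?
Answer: $-36536$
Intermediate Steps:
$c = 171$ ($c = 2 + \left(-13\right)^{2} = 2 + 169 = 171$)
$g{\left(B,k \right)} = 171 B$
$g{\left(-223,-121 \right)} + 1597 = 171 \left(-223\right) + 1597 = -38133 + 1597 = -36536$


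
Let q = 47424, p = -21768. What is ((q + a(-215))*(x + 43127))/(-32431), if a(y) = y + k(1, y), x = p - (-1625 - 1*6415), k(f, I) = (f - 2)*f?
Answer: -198266856/4633 ≈ -42795.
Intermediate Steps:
k(f, I) = f*(-2 + f) (k(f, I) = (-2 + f)*f = f*(-2 + f))
x = -13728 (x = -21768 - (-1625 - 1*6415) = -21768 - (-1625 - 6415) = -21768 - 1*(-8040) = -21768 + 8040 = -13728)
a(y) = -1 + y (a(y) = y + 1*(-2 + 1) = y + 1*(-1) = y - 1 = -1 + y)
((q + a(-215))*(x + 43127))/(-32431) = ((47424 + (-1 - 215))*(-13728 + 43127))/(-32431) = ((47424 - 216)*29399)*(-1/32431) = (47208*29399)*(-1/32431) = 1387867992*(-1/32431) = -198266856/4633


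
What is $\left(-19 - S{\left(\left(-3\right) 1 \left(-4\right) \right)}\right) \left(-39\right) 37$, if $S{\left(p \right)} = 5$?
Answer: $34632$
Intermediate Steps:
$\left(-19 - S{\left(\left(-3\right) 1 \left(-4\right) \right)}\right) \left(-39\right) 37 = \left(-19 - 5\right) \left(-39\right) 37 = \left(-24\right) \left(-39\right) 37 = 936 \cdot 37 = 34632$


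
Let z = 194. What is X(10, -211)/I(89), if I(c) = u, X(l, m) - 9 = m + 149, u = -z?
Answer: 53/194 ≈ 0.27320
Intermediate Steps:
u = -194 (u = -1*194 = -194)
X(l, m) = 158 + m (X(l, m) = 9 + (m + 149) = 9 + (149 + m) = 158 + m)
I(c) = -194
X(10, -211)/I(89) = (158 - 211)/(-194) = -53*(-1/194) = 53/194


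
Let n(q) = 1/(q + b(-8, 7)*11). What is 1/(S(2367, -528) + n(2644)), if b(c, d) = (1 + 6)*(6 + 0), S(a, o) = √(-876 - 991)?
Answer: 3106/18011389613 - 9647236*I*√1867/18011389613 ≈ 1.7245e-7 - 0.023143*I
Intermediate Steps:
S(a, o) = I*√1867 (S(a, o) = √(-1867) = I*√1867)
b(c, d) = 42 (b(c, d) = 7*6 = 42)
n(q) = 1/(462 + q) (n(q) = 1/(q + 42*11) = 1/(q + 462) = 1/(462 + q))
1/(S(2367, -528) + n(2644)) = 1/(I*√1867 + 1/(462 + 2644)) = 1/(I*√1867 + 1/3106) = 1/(1/3106 + I*√1867)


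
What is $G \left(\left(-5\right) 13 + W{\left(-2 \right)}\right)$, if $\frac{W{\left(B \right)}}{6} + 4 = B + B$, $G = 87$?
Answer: $-9831$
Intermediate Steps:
$W{\left(B \right)} = -24 + 12 B$ ($W{\left(B \right)} = -24 + 6 \left(B + B\right) = -24 + 6 \cdot 2 B = -24 + 12 B$)
$G \left(\left(-5\right) 13 + W{\left(-2 \right)}\right) = 87 \left(\left(-5\right) 13 + \left(-24 + 12 \left(-2\right)\right)\right) = 87 \left(-65 - 48\right) = 87 \left(-113\right) = -9831$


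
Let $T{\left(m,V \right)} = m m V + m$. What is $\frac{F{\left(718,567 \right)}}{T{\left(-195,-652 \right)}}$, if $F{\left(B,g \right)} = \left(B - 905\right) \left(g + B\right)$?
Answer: $\frac{48059}{4958499} \approx 0.0096923$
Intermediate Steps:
$F{\left(B,g \right)} = \left(-905 + B\right) \left(B + g\right)$
$T{\left(m,V \right)} = m + V m^{2}$ ($T{\left(m,V \right)} = m^{2} V + m = V m^{2} + m = m + V m^{2}$)
$\frac{F{\left(718,567 \right)}}{T{\left(-195,-652 \right)}} = \frac{718^{2} - 649790 - 513135 + 718 \cdot 567}{\left(-195\right) \left(1 - -127140\right)} = \frac{515524 - 649790 - 513135 + 407106}{\left(-195\right) \left(1 + 127140\right)} = - \frac{240295}{\left(-195\right) 127141} = - \frac{240295}{-24792495} = \left(-240295\right) \left(- \frac{1}{24792495}\right) = \frac{48059}{4958499}$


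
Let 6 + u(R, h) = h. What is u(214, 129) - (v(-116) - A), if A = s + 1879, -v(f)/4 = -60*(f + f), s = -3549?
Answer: 54133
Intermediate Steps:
v(f) = 480*f (v(f) = -(-240)*(f + f) = -(-240)*2*f = -(-480)*f = 480*f)
u(R, h) = -6 + h
A = -1670 (A = -3549 + 1879 = -1670)
u(214, 129) - (v(-116) - A) = (-6 + 129) - (480*(-116) - 1*(-1670)) = 123 - (-55680 + 1670) = 123 - 1*(-54010) = 123 + 54010 = 54133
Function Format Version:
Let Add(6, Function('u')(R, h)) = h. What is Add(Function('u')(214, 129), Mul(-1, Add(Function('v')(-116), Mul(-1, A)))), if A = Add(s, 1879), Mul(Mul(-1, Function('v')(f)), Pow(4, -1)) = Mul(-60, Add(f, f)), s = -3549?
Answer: 54133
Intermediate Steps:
Function('v')(f) = Mul(480, f) (Function('v')(f) = Mul(-4, Mul(-60, Add(f, f))) = Mul(-4, Mul(-60, Mul(2, f))) = Mul(-4, Mul(-120, f)) = Mul(480, f))
Function('u')(R, h) = Add(-6, h)
A = -1670 (A = Add(-3549, 1879) = -1670)
Add(Function('u')(214, 129), Mul(-1, Add(Function('v')(-116), Mul(-1, A)))) = Add(Add(-6, 129), Mul(-1, Add(Mul(480, -116), Mul(-1, -1670)))) = Add(123, Mul(-1, Add(-55680, 1670))) = Add(123, Mul(-1, -54010)) = Add(123, 54010) = 54133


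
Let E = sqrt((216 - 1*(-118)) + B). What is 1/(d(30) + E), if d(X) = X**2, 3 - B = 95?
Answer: 450/404879 - 11*sqrt(2)/809758 ≈ 0.0010922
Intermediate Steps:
B = -92 (B = 3 - 1*95 = 3 - 95 = -92)
E = 11*sqrt(2) (E = sqrt((216 - 1*(-118)) - 92) = sqrt((216 + 118) - 92) = sqrt(334 - 92) = sqrt(242) = 11*sqrt(2) ≈ 15.556)
1/(d(30) + E) = 1/(30**2 + 11*sqrt(2)) = 1/(900 + 11*sqrt(2))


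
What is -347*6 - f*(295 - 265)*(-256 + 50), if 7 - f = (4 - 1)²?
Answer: -14442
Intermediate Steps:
f = -2 (f = 7 - (4 - 1)² = 7 - 1*3² = 7 - 1*9 = 7 - 9 = -2)
-347*6 - f*(295 - 265)*(-256 + 50) = -347*6 - (-2)*(295 - 265)*(-256 + 50) = -2082 - (-2)*30*(-206) = -2082 - (-2)*(-6180) = -2082 - 1*12360 = -2082 - 12360 = -14442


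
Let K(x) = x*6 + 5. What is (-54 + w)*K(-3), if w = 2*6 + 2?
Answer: 520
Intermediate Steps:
K(x) = 5 + 6*x (K(x) = 6*x + 5 = 5 + 6*x)
w = 14 (w = 12 + 2 = 14)
(-54 + w)*K(-3) = (-54 + 14)*(5 + 6*(-3)) = -40*(5 - 18) = -40*(-13) = 520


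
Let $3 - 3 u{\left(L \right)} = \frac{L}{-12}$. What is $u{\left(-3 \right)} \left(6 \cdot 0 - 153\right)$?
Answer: $- \frac{561}{4} \approx -140.25$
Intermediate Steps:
$u{\left(L \right)} = 1 + \frac{L}{36}$ ($u{\left(L \right)} = 1 - \frac{L \frac{1}{-12}}{3} = 1 - \frac{L \left(- \frac{1}{12}\right)}{3} = 1 - \frac{\left(- \frac{1}{12}\right) L}{3} = 1 + \frac{L}{36}$)
$u{\left(-3 \right)} \left(6 \cdot 0 - 153\right) = \left(1 + \frac{1}{36} \left(-3\right)\right) \left(6 \cdot 0 - 153\right) = \left(1 - \frac{1}{12}\right) \left(0 - 153\right) = \frac{11}{12} \left(-153\right) = - \frac{561}{4}$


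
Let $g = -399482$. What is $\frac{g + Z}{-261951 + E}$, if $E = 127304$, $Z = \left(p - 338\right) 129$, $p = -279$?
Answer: $\frac{479075}{134647} \approx 3.558$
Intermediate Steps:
$Z = -79593$ ($Z = \left(-279 - 338\right) 129 = \left(-617\right) 129 = -79593$)
$\frac{g + Z}{-261951 + E} = \frac{-399482 - 79593}{-261951 + 127304} = - \frac{479075}{-134647} = \left(-479075\right) \left(- \frac{1}{134647}\right) = \frac{479075}{134647}$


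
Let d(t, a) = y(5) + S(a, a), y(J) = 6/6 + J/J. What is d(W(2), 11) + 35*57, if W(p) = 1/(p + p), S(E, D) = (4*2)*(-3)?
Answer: 1973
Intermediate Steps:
S(E, D) = -24 (S(E, D) = 8*(-3) = -24)
W(p) = 1/(2*p)
y(J) = 2 (y(J) = 6*(1/6) + 1 = 1 + 1 = 2)
d(t, a) = -22 (d(t, a) = 2 - 24 = -22)
d(W(2), 11) + 35*57 = -22 + 35*57 = -22 + 1995 = 1973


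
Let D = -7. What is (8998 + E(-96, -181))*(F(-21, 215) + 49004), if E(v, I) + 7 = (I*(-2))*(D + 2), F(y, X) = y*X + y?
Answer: 319324708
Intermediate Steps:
F(y, X) = y + X*y (F(y, X) = X*y + y = y + X*y)
E(v, I) = -7 + 10*I (E(v, I) = -7 + (I*(-2))*(-7 + 2) = -7 - 2*I*(-5) = -7 + 10*I)
(8998 + E(-96, -181))*(F(-21, 215) + 49004) = (8998 + (-7 + 10*(-181)))*(-21*(1 + 215) + 49004) = (8998 + (-7 - 1810))*(-21*216 + 49004) = (8998 - 1817)*(-4536 + 49004) = 7181*44468 = 319324708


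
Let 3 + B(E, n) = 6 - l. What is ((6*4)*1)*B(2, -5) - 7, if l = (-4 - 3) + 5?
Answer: 113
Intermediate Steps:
l = -2 (l = -7 + 5 = -2)
B(E, n) = 5 (B(E, n) = -3 + (6 - 1*(-2)) = -3 + (6 + 2) = -3 + 8 = 5)
((6*4)*1)*B(2, -5) - 7 = ((6*4)*1)*5 - 7 = (24*1)*5 - 7 = 24*5 - 7 = 120 - 7 = 113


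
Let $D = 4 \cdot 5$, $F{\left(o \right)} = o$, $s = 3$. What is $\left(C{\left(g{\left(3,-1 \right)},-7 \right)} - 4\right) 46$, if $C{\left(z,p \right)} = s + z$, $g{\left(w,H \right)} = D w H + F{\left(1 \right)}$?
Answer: $-2760$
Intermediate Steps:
$D = 20$
$g{\left(w,H \right)} = 1 + 20 H w$ ($g{\left(w,H \right)} = 20 w H + 1 = 20 H w + 1 = 1 + 20 H w$)
$C{\left(z,p \right)} = 3 + z$
$\left(C{\left(g{\left(3,-1 \right)},-7 \right)} - 4\right) 46 = \left(\left(3 + \left(1 + 20 \left(-1\right) 3\right)\right) - 4\right) 46 = \left(\left(3 + \left(1 - 60\right)\right) - 4\right) 46 = \left(\left(3 - 59\right) - 4\right) 46 = \left(-56 - 4\right) 46 = \left(-60\right) 46 = -2760$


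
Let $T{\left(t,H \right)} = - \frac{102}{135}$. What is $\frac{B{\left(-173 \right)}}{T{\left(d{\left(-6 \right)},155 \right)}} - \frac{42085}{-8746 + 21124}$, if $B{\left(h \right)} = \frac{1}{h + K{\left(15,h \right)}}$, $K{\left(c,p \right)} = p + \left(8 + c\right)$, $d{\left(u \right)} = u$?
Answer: $- \frac{115405115}{33983799} \approx -3.3959$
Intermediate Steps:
$K{\left(c,p \right)} = 8 + c + p$
$T{\left(t,H \right)} = - \frac{34}{45}$ ($T{\left(t,H \right)} = \left(-102\right) \frac{1}{135} = - \frac{34}{45}$)
$B{\left(h \right)} = \frac{1}{23 + 2 h}$ ($B{\left(h \right)} = \frac{1}{h + \left(8 + 15 + h\right)} = \frac{1}{h + \left(23 + h\right)} = \frac{1}{23 + 2 h}$)
$\frac{B{\left(-173 \right)}}{T{\left(d{\left(-6 \right)},155 \right)}} - \frac{42085}{-8746 + 21124} = \frac{1}{\left(23 + 2 \left(-173\right)\right) \left(- \frac{34}{45}\right)} - \frac{42085}{-8746 + 21124} = \frac{1}{23 - 346} \left(- \frac{45}{34}\right) - \frac{42085}{12378} = \frac{1}{-323} \left(- \frac{45}{34}\right) - \frac{42085}{12378} = \left(- \frac{1}{323}\right) \left(- \frac{45}{34}\right) - \frac{42085}{12378} = \frac{45}{10982} - \frac{42085}{12378} = - \frac{115405115}{33983799}$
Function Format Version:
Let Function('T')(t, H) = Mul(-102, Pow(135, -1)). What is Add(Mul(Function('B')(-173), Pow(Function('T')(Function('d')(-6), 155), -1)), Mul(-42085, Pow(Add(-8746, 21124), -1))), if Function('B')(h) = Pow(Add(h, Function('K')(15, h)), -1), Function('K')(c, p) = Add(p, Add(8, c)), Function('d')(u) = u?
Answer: Rational(-115405115, 33983799) ≈ -3.3959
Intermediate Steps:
Function('K')(c, p) = Add(8, c, p)
Function('T')(t, H) = Rational(-34, 45) (Function('T')(t, H) = Mul(-102, Rational(1, 135)) = Rational(-34, 45))
Function('B')(h) = Pow(Add(23, Mul(2, h)), -1) (Function('B')(h) = Pow(Add(h, Add(8, 15, h)), -1) = Pow(Add(h, Add(23, h)), -1) = Pow(Add(23, Mul(2, h)), -1))
Add(Mul(Function('B')(-173), Pow(Function('T')(Function('d')(-6), 155), -1)), Mul(-42085, Pow(Add(-8746, 21124), -1))) = Add(Mul(Pow(Add(23, Mul(2, -173)), -1), Pow(Rational(-34, 45), -1)), Mul(-42085, Pow(Add(-8746, 21124), -1))) = Add(Mul(Pow(Add(23, -346), -1), Rational(-45, 34)), Mul(-42085, Pow(12378, -1))) = Add(Mul(Pow(-323, -1), Rational(-45, 34)), Mul(-42085, Rational(1, 12378))) = Add(Mul(Rational(-1, 323), Rational(-45, 34)), Rational(-42085, 12378)) = Add(Rational(45, 10982), Rational(-42085, 12378)) = Rational(-115405115, 33983799)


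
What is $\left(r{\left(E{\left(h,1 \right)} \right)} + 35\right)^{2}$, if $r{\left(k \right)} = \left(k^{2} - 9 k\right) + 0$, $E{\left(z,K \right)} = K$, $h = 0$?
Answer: $729$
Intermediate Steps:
$r{\left(k \right)} = k^{2} - 9 k$
$\left(r{\left(E{\left(h,1 \right)} \right)} + 35\right)^{2} = \left(1 \left(-9 + 1\right) + 35\right)^{2} = \left(1 \left(-8\right) + 35\right)^{2} = \left(-8 + 35\right)^{2} = 27^{2} = 729$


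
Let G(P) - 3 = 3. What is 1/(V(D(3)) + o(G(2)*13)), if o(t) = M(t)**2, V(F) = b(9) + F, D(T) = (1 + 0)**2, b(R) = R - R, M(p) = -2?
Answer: 1/5 ≈ 0.20000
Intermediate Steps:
G(P) = 6 (G(P) = 3 + 3 = 6)
b(R) = 0
D(T) = 1 (D(T) = 1**2 = 1)
V(F) = F (V(F) = 0 + F = F)
o(t) = 4 (o(t) = (-2)**2 = 4)
1/(V(D(3)) + o(G(2)*13)) = 1/(1 + 4) = 1/5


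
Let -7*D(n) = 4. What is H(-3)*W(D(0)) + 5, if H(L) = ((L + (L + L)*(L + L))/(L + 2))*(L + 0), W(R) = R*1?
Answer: -361/7 ≈ -51.571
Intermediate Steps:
D(n) = -4/7 (D(n) = -⅐*4 = -4/7)
W(R) = R
H(L) = L*(L + 4*L²)/(2 + L) (H(L) = ((L + (2*L)*(2*L))/(2 + L))*L = ((L + 4*L²)/(2 + L))*L = L*(L + 4*L²)/(2 + L))
H(-3)*W(D(0)) + 5 = ((-3)²*(1 + 4*(-3))/(2 - 3))*(-4/7) + 5 = (9*(1 - 12)/(-1))*(-4/7) + 5 = (9*(-1)*(-11))*(-4/7) + 5 = 99*(-4/7) + 5 = -396/7 + 5 = -361/7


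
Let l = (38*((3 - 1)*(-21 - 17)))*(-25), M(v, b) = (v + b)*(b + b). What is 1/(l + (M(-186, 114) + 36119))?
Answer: 1/91903 ≈ 1.0881e-5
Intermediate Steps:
M(v, b) = 2*b*(b + v) (M(v, b) = (b + v)*(2*b) = 2*b*(b + v))
l = 72200 (l = (38*(2*(-38)))*(-25) = (38*(-76))*(-25) = -2888*(-25) = 72200)
1/(l + (M(-186, 114) + 36119)) = 1/(72200 + (2*114*(114 - 186) + 36119)) = 1/(72200 + (2*114*(-72) + 36119)) = 1/(72200 + (-16416 + 36119)) = 1/(72200 + 19703) = 1/91903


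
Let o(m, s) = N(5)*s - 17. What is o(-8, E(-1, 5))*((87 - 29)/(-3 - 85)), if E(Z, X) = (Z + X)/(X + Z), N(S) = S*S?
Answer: -58/11 ≈ -5.2727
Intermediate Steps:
N(S) = S²
E(Z, X) = 1 (E(Z, X) = (X + Z)/(X + Z) = 1)
o(m, s) = -17 + 25*s (o(m, s) = 5²*s - 17 = 25*s - 17 = -17 + 25*s)
o(-8, E(-1, 5))*((87 - 29)/(-3 - 85)) = (-17 + 25*1)*((87 - 29)/(-3 - 85)) = (-17 + 25)*(58/(-88)) = 8*(58*(-1/88)) = 8*(-29/44) = -58/11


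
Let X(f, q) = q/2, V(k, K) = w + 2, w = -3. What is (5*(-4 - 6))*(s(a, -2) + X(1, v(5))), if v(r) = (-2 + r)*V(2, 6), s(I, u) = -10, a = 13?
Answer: 575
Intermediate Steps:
V(k, K) = -1 (V(k, K) = -3 + 2 = -1)
v(r) = 2 - r (v(r) = (-2 + r)*(-1) = 2 - r)
X(f, q) = q/2 (X(f, q) = q*(1/2) = q/2)
(5*(-4 - 6))*(s(a, -2) + X(1, v(5))) = (5*(-4 - 6))*(-10 + (2 - 1*5)/2) = (5*(-10))*(-10 + (2 - 5)/2) = -50*(-10 + (1/2)*(-3)) = -50*(-10 - 3/2) = -50*(-23/2) = 575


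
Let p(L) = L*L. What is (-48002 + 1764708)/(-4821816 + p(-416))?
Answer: -858353/2324380 ≈ -0.36928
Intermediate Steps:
p(L) = L²
(-48002 + 1764708)/(-4821816 + p(-416)) = (-48002 + 1764708)/(-4821816 + (-416)²) = 1716706/(-4821816 + 173056) = 1716706/(-4648760) = 1716706*(-1/4648760) = -858353/2324380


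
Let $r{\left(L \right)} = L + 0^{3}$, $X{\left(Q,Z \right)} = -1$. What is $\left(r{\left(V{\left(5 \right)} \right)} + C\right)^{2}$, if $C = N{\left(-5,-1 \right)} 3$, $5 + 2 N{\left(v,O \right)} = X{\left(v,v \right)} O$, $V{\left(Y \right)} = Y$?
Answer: $1$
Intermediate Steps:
$r{\left(L \right)} = L$ ($r{\left(L \right)} = L + 0 = L$)
$N{\left(v,O \right)} = - \frac{5}{2} - \frac{O}{2}$ ($N{\left(v,O \right)} = - \frac{5}{2} + \frac{\left(-1\right) O}{2} = - \frac{5}{2} - \frac{O}{2}$)
$C = -6$ ($C = \left(- \frac{5}{2} - - \frac{1}{2}\right) 3 = \left(- \frac{5}{2} + \frac{1}{2}\right) 3 = \left(-2\right) 3 = -6$)
$\left(r{\left(V{\left(5 \right)} \right)} + C\right)^{2} = \left(5 - 6\right)^{2} = \left(-1\right)^{2} = 1$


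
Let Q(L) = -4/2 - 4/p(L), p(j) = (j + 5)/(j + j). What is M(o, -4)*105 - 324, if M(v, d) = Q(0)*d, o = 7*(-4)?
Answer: 516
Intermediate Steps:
p(j) = (5 + j)/(2*j) (p(j) = (5 + j)/((2*j)) = (5 + j)*(1/(2*j)) = (5 + j)/(2*j))
Q(L) = -2 - 8*L/(5 + L) (Q(L) = -4/2 - 4*2*L/(5 + L) = -4*½ - 8*L/(5 + L) = -2 - 8*L/(5 + L))
o = -28
M(v, d) = -2*d (M(v, d) = (10*(-1 - 1*0)/(5 + 0))*d = (10*(-1 + 0)/5)*d = (10*(⅕)*(-1))*d = -2*d)
M(o, -4)*105 - 324 = -2*(-4)*105 - 324 = 8*105 - 324 = 840 - 324 = 516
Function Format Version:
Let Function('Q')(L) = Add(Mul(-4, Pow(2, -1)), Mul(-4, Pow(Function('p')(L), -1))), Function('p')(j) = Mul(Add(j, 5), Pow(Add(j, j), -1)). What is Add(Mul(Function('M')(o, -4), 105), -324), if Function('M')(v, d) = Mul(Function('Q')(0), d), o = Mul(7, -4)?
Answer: 516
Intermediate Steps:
Function('p')(j) = Mul(Rational(1, 2), Pow(j, -1), Add(5, j)) (Function('p')(j) = Mul(Add(5, j), Pow(Mul(2, j), -1)) = Mul(Add(5, j), Mul(Rational(1, 2), Pow(j, -1))) = Mul(Rational(1, 2), Pow(j, -1), Add(5, j)))
Function('Q')(L) = Add(-2, Mul(-8, L, Pow(Add(5, L), -1))) (Function('Q')(L) = Add(Mul(-4, Pow(2, -1)), Mul(-4, Pow(Mul(Rational(1, 2), Pow(L, -1), Add(5, L)), -1))) = Add(Mul(-4, Rational(1, 2)), Mul(-4, Mul(2, L, Pow(Add(5, L), -1)))) = Add(-2, Mul(-8, L, Pow(Add(5, L), -1))))
o = -28
Function('M')(v, d) = Mul(-2, d) (Function('M')(v, d) = Mul(Mul(10, Pow(Add(5, 0), -1), Add(-1, Mul(-1, 0))), d) = Mul(Mul(10, Pow(5, -1), Add(-1, 0)), d) = Mul(Mul(10, Rational(1, 5), -1), d) = Mul(-2, d))
Add(Mul(Function('M')(o, -4), 105), -324) = Add(Mul(Mul(-2, -4), 105), -324) = Add(Mul(8, 105), -324) = Add(840, -324) = 516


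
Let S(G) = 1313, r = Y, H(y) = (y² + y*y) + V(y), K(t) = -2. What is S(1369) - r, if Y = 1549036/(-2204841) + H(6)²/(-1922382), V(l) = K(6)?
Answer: 132576199898849/100917777411 ≈ 1313.7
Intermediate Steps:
V(l) = -2
H(y) = -2 + 2*y² (H(y) = (y² + y*y) - 2 = (y² + y²) - 2 = 2*y² - 2 = -2 + 2*y²)
Y = -71158158206/100917777411 (Y = 1549036/(-2204841) + (-2 + 2*6²)²/(-1922382) = 1549036*(-1/2204841) + (-2 + 2*36)²*(-1/1922382) = -1549036/2204841 + (-2 + 72)²*(-1/1922382) = -1549036/2204841 + 70²*(-1/1922382) = -1549036/2204841 + 4900*(-1/1922382) = -1549036/2204841 - 350/137313 = -71158158206/100917777411 ≈ -0.70511)
r = -71158158206/100917777411 ≈ -0.70511
S(1369) - r = 1313 - 1*(-71158158206/100917777411) = 1313 + 71158158206/100917777411 = 132576199898849/100917777411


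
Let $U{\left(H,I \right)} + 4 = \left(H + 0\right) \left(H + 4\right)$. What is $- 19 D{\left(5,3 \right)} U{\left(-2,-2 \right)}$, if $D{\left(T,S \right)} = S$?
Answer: $456$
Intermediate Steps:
$U{\left(H,I \right)} = -4 + H \left(4 + H\right)$ ($U{\left(H,I \right)} = -4 + \left(H + 0\right) \left(H + 4\right) = -4 + H \left(4 + H\right)$)
$- 19 D{\left(5,3 \right)} U{\left(-2,-2 \right)} = \left(-19\right) 3 \left(-4 + \left(-2\right)^{2} + 4 \left(-2\right)\right) = - 57 \left(-4 + 4 - 8\right) = \left(-57\right) \left(-8\right) = 456$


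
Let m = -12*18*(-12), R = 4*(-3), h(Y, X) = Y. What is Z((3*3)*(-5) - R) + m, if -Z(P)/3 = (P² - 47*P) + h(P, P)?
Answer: -5229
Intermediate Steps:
R = -12
m = 2592 (m = -216*(-12) = 2592)
Z(P) = -3*P² + 138*P (Z(P) = -3*((P² - 47*P) + P) = -3*(P² - 46*P) = -3*P² + 138*P)
Z((3*3)*(-5) - R) + m = 3*((3*3)*(-5) - 1*(-12))*(46 - ((3*3)*(-5) - 1*(-12))) + 2592 = 3*(9*(-5) + 12)*(46 - (9*(-5) + 12)) + 2592 = 3*(-45 + 12)*(46 - (-45 + 12)) + 2592 = 3*(-33)*(46 - 1*(-33)) + 2592 = 3*(-33)*(46 + 33) + 2592 = 3*(-33)*79 + 2592 = -7821 + 2592 = -5229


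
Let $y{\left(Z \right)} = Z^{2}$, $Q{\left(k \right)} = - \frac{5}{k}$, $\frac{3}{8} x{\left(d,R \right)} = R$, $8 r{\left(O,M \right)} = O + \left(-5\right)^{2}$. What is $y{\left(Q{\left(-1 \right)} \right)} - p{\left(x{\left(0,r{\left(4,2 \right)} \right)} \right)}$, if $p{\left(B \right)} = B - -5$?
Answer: $\frac{31}{3} \approx 10.333$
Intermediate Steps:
$r{\left(O,M \right)} = \frac{25}{8} + \frac{O}{8}$ ($r{\left(O,M \right)} = \frac{O + \left(-5\right)^{2}}{8} = \frac{O + 25}{8} = \frac{25 + O}{8} = \frac{25}{8} + \frac{O}{8}$)
$x{\left(d,R \right)} = \frac{8 R}{3}$
$p{\left(B \right)} = 5 + B$ ($p{\left(B \right)} = B + 5 = 5 + B$)
$y{\left(Q{\left(-1 \right)} \right)} - p{\left(x{\left(0,r{\left(4,2 \right)} \right)} \right)} = \left(- \frac{5}{-1}\right)^{2} - \left(5 + \frac{8 \left(\frac{25}{8} + \frac{1}{8} \cdot 4\right)}{3}\right) = \left(\left(-5\right) \left(-1\right)\right)^{2} - \left(5 + \frac{8 \left(\frac{25}{8} + \frac{1}{2}\right)}{3}\right) = 5^{2} - \left(5 + \frac{8}{3} \cdot \frac{29}{8}\right) = 25 - \left(5 + \frac{29}{3}\right) = 25 - \frac{44}{3} = \frac{31}{3}$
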